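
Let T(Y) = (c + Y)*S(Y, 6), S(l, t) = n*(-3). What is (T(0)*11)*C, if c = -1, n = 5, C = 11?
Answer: 1815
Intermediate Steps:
S(l, t) = -15 (S(l, t) = 5*(-3) = -15)
T(Y) = 15 - 15*Y (T(Y) = (-1 + Y)*(-15) = 15 - 15*Y)
(T(0)*11)*C = ((15 - 15*0)*11)*11 = ((15 + 0)*11)*11 = (15*11)*11 = 165*11 = 1815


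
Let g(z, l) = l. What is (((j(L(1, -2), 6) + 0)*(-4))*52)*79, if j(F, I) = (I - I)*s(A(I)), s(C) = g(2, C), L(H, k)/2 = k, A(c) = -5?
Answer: 0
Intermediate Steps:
L(H, k) = 2*k
s(C) = C
j(F, I) = 0 (j(F, I) = (I - I)*(-5) = 0*(-5) = 0)
(((j(L(1, -2), 6) + 0)*(-4))*52)*79 = (((0 + 0)*(-4))*52)*79 = ((0*(-4))*52)*79 = (0*52)*79 = 0*79 = 0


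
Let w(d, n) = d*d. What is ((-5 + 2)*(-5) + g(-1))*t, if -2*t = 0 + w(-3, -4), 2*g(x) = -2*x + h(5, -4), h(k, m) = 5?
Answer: -333/4 ≈ -83.250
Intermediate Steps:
w(d, n) = d**2
g(x) = 5/2 - x (g(x) = (-2*x + 5)/2 = (5 - 2*x)/2 = 5/2 - x)
t = -9/2 (t = -(0 + (-3)**2)/2 = -(0 + 9)/2 = -1/2*9 = -9/2 ≈ -4.5000)
((-5 + 2)*(-5) + g(-1))*t = ((-5 + 2)*(-5) + (5/2 - 1*(-1)))*(-9/2) = (-3*(-5) + (5/2 + 1))*(-9/2) = (15 + 7/2)*(-9/2) = (37/2)*(-9/2) = -333/4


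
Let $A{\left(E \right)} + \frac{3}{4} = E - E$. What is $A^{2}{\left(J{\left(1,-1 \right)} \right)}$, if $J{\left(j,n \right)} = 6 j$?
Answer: $\frac{9}{16} \approx 0.5625$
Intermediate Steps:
$A{\left(E \right)} = - \frac{3}{4}$ ($A{\left(E \right)} = - \frac{3}{4} + \left(E - E\right) = - \frac{3}{4} + 0 = - \frac{3}{4}$)
$A^{2}{\left(J{\left(1,-1 \right)} \right)} = \left(- \frac{3}{4}\right)^{2} = \frac{9}{16}$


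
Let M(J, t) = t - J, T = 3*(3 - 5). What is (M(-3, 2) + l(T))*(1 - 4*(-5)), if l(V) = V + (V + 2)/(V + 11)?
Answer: -189/5 ≈ -37.800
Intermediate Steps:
T = -6 (T = 3*(-2) = -6)
l(V) = V + (2 + V)/(11 + V)
(M(-3, 2) + l(T))*(1 - 4*(-5)) = ((2 - 1*(-3)) + (2 + (-6)² + 12*(-6))/(11 - 6))*(1 - 4*(-5)) = ((2 + 3) + (2 + 36 - 72)/5)*(1 + 20) = (5 + (⅕)*(-34))*21 = (5 - 34/5)*21 = -9/5*21 = -189/5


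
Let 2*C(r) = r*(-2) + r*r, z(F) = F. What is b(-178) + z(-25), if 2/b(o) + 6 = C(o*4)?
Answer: -3177224/127089 ≈ -25.000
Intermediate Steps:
C(r) = r²/2 - r (C(r) = (r*(-2) + r*r)/2 = (-2*r + r²)/2 = (r² - 2*r)/2 = r²/2 - r)
b(o) = 2/(-6 + 2*o*(-2 + 4*o)) (b(o) = 2/(-6 + (o*4)*(-2 + o*4)/2) = 2/(-6 + (4*o)*(-2 + 4*o)/2) = 2/(-6 + 2*o*(-2 + 4*o)))
b(-178) + z(-25) = 1/(-3 + 2*(-178)*(-1 + 2*(-178))) - 25 = 1/(-3 + 2*(-178)*(-1 - 356)) - 25 = 1/(-3 + 2*(-178)*(-357)) - 25 = 1/(-3 + 127092) - 25 = 1/127089 - 25 = -3177224/127089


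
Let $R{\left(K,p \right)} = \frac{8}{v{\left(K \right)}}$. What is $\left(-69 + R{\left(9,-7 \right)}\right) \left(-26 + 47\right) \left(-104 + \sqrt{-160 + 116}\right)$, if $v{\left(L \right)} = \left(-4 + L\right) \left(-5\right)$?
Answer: $\frac{3784872}{25} - \frac{72786 i \sqrt{11}}{25} \approx 1.514 \cdot 10^{5} - 9656.2 i$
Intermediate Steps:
$v{\left(L \right)} = 20 - 5 L$
$R{\left(K,p \right)} = \frac{8}{20 - 5 K}$
$\left(-69 + R{\left(9,-7 \right)}\right) \left(-26 + 47\right) \left(-104 + \sqrt{-160 + 116}\right) = \left(-69 - \frac{8}{-20 + 5 \cdot 9}\right) \left(-26 + 47\right) \left(-104 + \sqrt{-160 + 116}\right) = \left(-69 - \frac{8}{-20 + 45}\right) 21 \left(-104 + \sqrt{-44}\right) = \left(-69 - \frac{8}{25}\right) 21 \left(-104 + 2 i \sqrt{11}\right) = \left(- \frac{1733}{25}\right) 21 \left(-104 + 2 i \sqrt{11}\right) = - \frac{36393 \left(-104 + 2 i \sqrt{11}\right)}{25} = \frac{3784872}{25} - \frac{72786 i \sqrt{11}}{25}$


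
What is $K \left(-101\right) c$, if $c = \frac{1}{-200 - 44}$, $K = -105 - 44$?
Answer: $- \frac{15049}{244} \approx -61.676$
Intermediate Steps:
$K = -149$ ($K = -105 - 44 = -149$)
$c = - \frac{1}{244}$ ($c = \frac{1}{-244} = - \frac{1}{244} \approx -0.0040984$)
$K \left(-101\right) c = \left(-149\right) \left(-101\right) \left(- \frac{1}{244}\right) = 15049 \left(- \frac{1}{244}\right) = - \frac{15049}{244}$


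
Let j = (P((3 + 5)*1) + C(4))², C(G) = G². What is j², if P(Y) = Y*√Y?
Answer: 1114112 + 786432*√2 ≈ 2.2263e+6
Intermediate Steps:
P(Y) = Y^(3/2)
j = (16 + 16*√2)² (j = (((3 + 5)*1)^(3/2) + 4²)² = ((8*1)^(3/2) + 16)² = (8^(3/2) + 16)² = (16*√2 + 16)² = (16 + 16*√2)² ≈ 1492.1)
j² = (768 + 512*√2)²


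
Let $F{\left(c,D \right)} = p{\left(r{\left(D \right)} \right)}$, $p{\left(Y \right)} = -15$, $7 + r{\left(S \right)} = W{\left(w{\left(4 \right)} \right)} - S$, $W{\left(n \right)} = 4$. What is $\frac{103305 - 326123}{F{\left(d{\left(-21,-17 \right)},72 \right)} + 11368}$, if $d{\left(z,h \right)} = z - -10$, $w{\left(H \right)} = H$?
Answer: $- \frac{222818}{11353} \approx -19.626$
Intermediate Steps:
$d{\left(z,h \right)} = 10 + z$ ($d{\left(z,h \right)} = z + 10 = 10 + z$)
$r{\left(S \right)} = -3 - S$ ($r{\left(S \right)} = -7 - \left(-4 + S\right) = -3 - S$)
$F{\left(c,D \right)} = -15$
$\frac{103305 - 326123}{F{\left(d{\left(-21,-17 \right)},72 \right)} + 11368} = \frac{103305 - 326123}{-15 + 11368} = - \frac{222818}{11353}$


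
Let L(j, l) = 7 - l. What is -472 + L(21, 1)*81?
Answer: 14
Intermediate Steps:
-472 + L(21, 1)*81 = -472 + (7 - 1*1)*81 = -472 + (7 - 1)*81 = -472 + 6*81 = -472 + 486 = 14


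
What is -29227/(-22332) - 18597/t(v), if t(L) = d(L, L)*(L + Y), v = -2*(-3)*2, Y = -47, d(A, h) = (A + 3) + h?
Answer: 49214191/2344860 ≈ 20.988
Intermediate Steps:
d(A, h) = 3 + A + h (d(A, h) = (3 + A) + h = 3 + A + h)
v = 12 (v = 6*2 = 12)
t(L) = (-47 + L)*(3 + 2*L) (t(L) = (3 + L + L)*(L - 47) = (3 + 2*L)*(-47 + L) = (-47 + L)*(3 + 2*L))
-29227/(-22332) - 18597/t(v) = -29227/(-22332) - 18597*1/((-47 + 12)*(3 + 2*12)) = -29227*(-1/22332) - 18597*(-1/(35*(3 + 24))) = 29227/22332 - 18597/((-35*27)) = 29227/22332 - 18597/(-945) = 29227/22332 - 18597*(-1/945) = 29227/22332 + 6199/315 = 49214191/2344860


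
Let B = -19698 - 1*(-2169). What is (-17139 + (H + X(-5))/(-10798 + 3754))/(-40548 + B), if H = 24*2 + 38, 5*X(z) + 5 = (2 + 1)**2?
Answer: 301818007/1022735970 ≈ 0.29511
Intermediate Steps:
X(z) = 4/5 (X(z) = -1 + (2 + 1)**2/5 = -1 + (1/5)*3**2 = -1 + (1/5)*9 = -1 + 9/5 = 4/5)
H = 86 (H = 48 + 38 = 86)
B = -17529 (B = -19698 + 2169 = -17529)
(-17139 + (H + X(-5))/(-10798 + 3754))/(-40548 + B) = (-17139 + (86 + 4/5)/(-10798 + 3754))/(-40548 - 17529) = (-17139 + (434/5)/(-7044))/(-58077) = (-17139 + (434/5)*(-1/7044))*(-1/58077) = (-17139 - 217/17610)*(-1/58077) = -301818007/17610*(-1/58077) = 301818007/1022735970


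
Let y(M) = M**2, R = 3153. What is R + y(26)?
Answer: 3829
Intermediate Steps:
R + y(26) = 3153 + 26**2 = 3153 + 676 = 3829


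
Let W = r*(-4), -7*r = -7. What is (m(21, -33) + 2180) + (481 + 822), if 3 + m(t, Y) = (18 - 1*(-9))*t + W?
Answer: 4043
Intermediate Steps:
r = 1 (r = -⅐*(-7) = 1)
W = -4 (W = 1*(-4) = -4)
m(t, Y) = -7 + 27*t (m(t, Y) = -3 + ((18 - 1*(-9))*t - 4) = -3 + ((18 + 9)*t - 4) = -3 + (27*t - 4) = -3 + (-4 + 27*t) = -7 + 27*t)
(m(21, -33) + 2180) + (481 + 822) = ((-7 + 27*21) + 2180) + (481 + 822) = ((-7 + 567) + 2180) + 1303 = (560 + 2180) + 1303 = 2740 + 1303 = 4043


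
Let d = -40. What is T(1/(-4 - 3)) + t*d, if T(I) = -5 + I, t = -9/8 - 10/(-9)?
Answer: -289/63 ≈ -4.5873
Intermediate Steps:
t = -1/72 (t = -9*⅛ - 10*(-⅑) = -9/8 + 10/9 = -1/72 ≈ -0.013889)
T(1/(-4 - 3)) + t*d = (-5 + 1/(-4 - 3)) - 1/72*(-40) = (-5 + 1/(-7)) + 5/9 = (-5 - ⅐) + 5/9 = -36/7 + 5/9 = -289/63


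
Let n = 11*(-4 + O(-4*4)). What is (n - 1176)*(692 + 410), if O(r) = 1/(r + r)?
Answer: -21517101/16 ≈ -1.3448e+6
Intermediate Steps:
O(r) = 1/(2*r)
n = -1419/32 (n = 11*(-4 + 1/(2*((-4*4)))) = 11*(-4 + (½)/(-16)) = 11*(-4 + (½)*(-1/16)) = 11*(-4 - 1/32) = 11*(-129/32) = -1419/32 ≈ -44.344)
(n - 1176)*(692 + 410) = (-1419/32 - 1176)*(692 + 410) = -39051/32*1102 = -21517101/16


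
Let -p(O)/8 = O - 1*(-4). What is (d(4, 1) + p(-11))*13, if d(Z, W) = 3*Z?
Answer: 884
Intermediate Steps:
p(O) = -32 - 8*O (p(O) = -8*(O - 1*(-4)) = -8*(O + 4) = -8*(4 + O) = -32 - 8*O)
(d(4, 1) + p(-11))*13 = (3*4 + (-32 - 8*(-11)))*13 = (12 + (-32 + 88))*13 = (12 + 56)*13 = 68*13 = 884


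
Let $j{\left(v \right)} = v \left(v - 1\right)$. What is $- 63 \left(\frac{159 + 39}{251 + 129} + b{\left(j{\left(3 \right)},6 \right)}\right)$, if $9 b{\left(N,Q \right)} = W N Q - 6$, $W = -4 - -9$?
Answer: $- \frac{237657}{190} \approx -1250.8$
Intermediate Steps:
$j{\left(v \right)} = v \left(-1 + v\right)$
$W = 5$ ($W = -4 + 9 = 5$)
$b{\left(N,Q \right)} = - \frac{2}{3} + \frac{5 N Q}{9}$ ($b{\left(N,Q \right)} = \frac{5 N Q - 6}{9} = \frac{-6 + 5 N Q}{9} = - \frac{2}{3} + \frac{5 N Q}{9}$)
$- 63 \left(\frac{159 + 39}{251 + 129} + b{\left(j{\left(3 \right)},6 \right)}\right) = - 63 \left(\frac{159 + 39}{251 + 129} - \left(\frac{2}{3} - \frac{5}{9} \cdot 3 \left(-1 + 3\right) 6\right)\right) = - 63 \left(\frac{198}{380} - \left(\frac{2}{3} - \frac{5}{9} \cdot 3 \cdot 2 \cdot 6\right)\right) = - 63 \left(198 \cdot \frac{1}{380} - \left(\frac{2}{3} - 20\right)\right) = - 63 \left(\frac{99}{190} + \left(- \frac{2}{3} + 20\right)\right) = - 63 \left(\frac{99}{190} + \frac{58}{3}\right) = \left(-63\right) \frac{11317}{570} = - \frac{237657}{190}$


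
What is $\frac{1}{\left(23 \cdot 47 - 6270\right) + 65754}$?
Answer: $\frac{1}{60565} \approx 1.6511 \cdot 10^{-5}$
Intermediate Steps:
$\frac{1}{\left(23 \cdot 47 - 6270\right) + 65754} = \frac{1}{\left(1081 - 6270\right) + 65754} = \frac{1}{-5189 + 65754} = \frac{1}{60565}$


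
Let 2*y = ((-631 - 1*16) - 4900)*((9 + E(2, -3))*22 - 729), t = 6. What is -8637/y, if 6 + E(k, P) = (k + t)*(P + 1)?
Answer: -5758/1876735 ≈ -0.0030681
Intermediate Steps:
E(k, P) = -6 + (1 + P)*(6 + k) (E(k, P) = -6 + (k + 6)*(P + 1) = -6 + (6 + k)*(1 + P) = -6 + (1 + P)*(6 + k))
y = 5630205/2 (y = (((-631 - 1*16) - 4900)*((9 + (2 + 6*(-3) - 3*2))*22 - 729))/2 = (((-631 - 16) - 4900)*((9 + (2 - 18 - 6))*22 - 729))/2 = ((-647 - 4900)*((9 - 22)*22 - 729))/2 = (-5547*(-13*22 - 729))/2 = (-5547*(-286 - 729))/2 = (-5547*(-1015))/2 = (1/2)*5630205 = 5630205/2 ≈ 2.8151e+6)
-8637/y = -8637/5630205/2 = -8637*2/5630205 = -5758/1876735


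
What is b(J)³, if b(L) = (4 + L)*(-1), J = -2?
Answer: -8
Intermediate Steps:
b(L) = -4 - L
b(J)³ = (-4 - 1*(-2))³ = (-4 + 2)³ = (-2)³ = -8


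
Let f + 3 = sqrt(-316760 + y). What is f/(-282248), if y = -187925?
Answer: 3/282248 - I*sqrt(504685)/282248 ≈ 1.0629e-5 - 0.002517*I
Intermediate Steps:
f = -3 + I*sqrt(504685) (f = -3 + sqrt(-316760 - 187925) = -3 + sqrt(-504685) = -3 + I*sqrt(504685) ≈ -3.0 + 710.41*I)
f/(-282248) = (-3 + I*sqrt(504685))/(-282248) = (-3 + I*sqrt(504685))*(-1/282248) = 3/282248 - I*sqrt(504685)/282248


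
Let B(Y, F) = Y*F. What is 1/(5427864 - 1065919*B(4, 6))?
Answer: -1/20154192 ≈ -4.9617e-8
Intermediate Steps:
B(Y, F) = F*Y
1/(5427864 - 1065919*B(4, 6)) = 1/(5427864 - 6395514*4) = 1/(5427864 - 1065919*24) = 1/(5427864 - 25582056) = 1/(-20154192) = -1/20154192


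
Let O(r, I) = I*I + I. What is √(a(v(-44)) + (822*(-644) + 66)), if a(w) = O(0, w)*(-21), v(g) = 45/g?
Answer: I*√1024729617/44 ≈ 727.53*I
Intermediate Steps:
O(r, I) = I + I² (O(r, I) = I² + I = I + I²)
a(w) = -21*w*(1 + w) (a(w) = (w*(1 + w))*(-21) = -21*w*(1 + w))
√(a(v(-44)) + (822*(-644) + 66)) = √(-21*45/(-44)*(1 + 45/(-44)) + (822*(-644) + 66)) = √(-21*45*(-1/44)*(1 + 45*(-1/44)) + (-529368 + 66)) = √(-21*(-45/44)*(1 - 45/44) - 529302) = √(-21*(-45/44)*(-1/44) - 529302) = √(-945/1936 - 529302) = √(-1024729617/1936) = I*√1024729617/44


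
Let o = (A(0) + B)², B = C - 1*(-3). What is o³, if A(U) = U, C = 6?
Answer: 531441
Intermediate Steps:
B = 9 (B = 6 - 1*(-3) = 6 + 3 = 9)
o = 81 (o = (0 + 9)² = 9² = 81)
o³ = 81³ = 531441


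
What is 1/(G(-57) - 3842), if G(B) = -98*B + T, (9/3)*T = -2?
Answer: 3/5230 ≈ 0.00057361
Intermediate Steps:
T = -⅔ (T = (⅓)*(-2) = -⅔ ≈ -0.66667)
G(B) = -⅔ - 98*B (G(B) = -98*B - ⅔ = -⅔ - 98*B)
1/(G(-57) - 3842) = 1/((-⅔ - 98*(-57)) - 3842) = 1/((-⅔ + 5586) - 3842) = 1/(16756/3 - 3842) = 1/(5230/3) = 3/5230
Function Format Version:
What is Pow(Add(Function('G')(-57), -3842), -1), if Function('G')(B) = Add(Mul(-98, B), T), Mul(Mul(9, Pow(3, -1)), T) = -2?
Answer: Rational(3, 5230) ≈ 0.00057361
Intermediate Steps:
T = Rational(-2, 3) (T = Mul(Rational(1, 3), -2) = Rational(-2, 3) ≈ -0.66667)
Function('G')(B) = Add(Rational(-2, 3), Mul(-98, B)) (Function('G')(B) = Add(Mul(-98, B), Rational(-2, 3)) = Add(Rational(-2, 3), Mul(-98, B)))
Pow(Add(Function('G')(-57), -3842), -1) = Pow(Add(Add(Rational(-2, 3), Mul(-98, -57)), -3842), -1) = Pow(Add(Add(Rational(-2, 3), 5586), -3842), -1) = Pow(Add(Rational(16756, 3), -3842), -1) = Pow(Rational(5230, 3), -1) = Rational(3, 5230)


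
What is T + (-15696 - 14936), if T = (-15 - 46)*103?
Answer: -36915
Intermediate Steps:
T = -6283 (T = -61*103 = -6283)
T + (-15696 - 14936) = -6283 + (-15696 - 14936) = -6283 - 30632 = -36915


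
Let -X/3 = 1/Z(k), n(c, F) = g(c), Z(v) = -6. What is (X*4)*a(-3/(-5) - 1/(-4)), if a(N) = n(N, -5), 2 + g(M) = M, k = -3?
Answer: -23/10 ≈ -2.3000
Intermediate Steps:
g(M) = -2 + M
n(c, F) = -2 + c
a(N) = -2 + N
X = ½ (X = -3/(-6) = -3*(-⅙) = ½ ≈ 0.50000)
(X*4)*a(-3/(-5) - 1/(-4)) = ((½)*4)*(-2 + (-3/(-5) - 1/(-4))) = 2*(-2 + (-3*(-⅕) - 1*(-¼))) = 2*(-2 + (⅗ + ¼)) = 2*(-2 + 17/20) = 2*(-23/20) = -23/10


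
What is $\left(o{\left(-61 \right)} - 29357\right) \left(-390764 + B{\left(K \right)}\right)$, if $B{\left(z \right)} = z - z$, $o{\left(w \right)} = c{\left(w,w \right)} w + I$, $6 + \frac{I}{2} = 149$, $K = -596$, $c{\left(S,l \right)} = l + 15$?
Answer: $10263416460$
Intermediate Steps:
$c{\left(S,l \right)} = 15 + l$
$I = 286$ ($I = -12 + 2 \cdot 149 = -12 + 298 = 286$)
$o{\left(w \right)} = 286 + w \left(15 + w\right)$ ($o{\left(w \right)} = \left(15 + w\right) w + 286 = w \left(15 + w\right) + 286 = 286 + w \left(15 + w\right)$)
$B{\left(z \right)} = 0$
$\left(o{\left(-61 \right)} - 29357\right) \left(-390764 + B{\left(K \right)}\right) = \left(\left(286 - 61 \left(15 - 61\right)\right) - 29357\right) \left(-390764 + 0\right) = \left(\left(286 - -2806\right) - 29357\right) \left(-390764\right) = \left(\left(286 + 2806\right) - 29357\right) \left(-390764\right) = \left(3092 - 29357\right) \left(-390764\right) = \left(-26265\right) \left(-390764\right) = 10263416460$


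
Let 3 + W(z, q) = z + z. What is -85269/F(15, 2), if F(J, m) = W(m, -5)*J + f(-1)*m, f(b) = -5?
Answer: -85269/5 ≈ -17054.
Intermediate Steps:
W(z, q) = -3 + 2*z (W(z, q) = -3 + (z + z) = -3 + 2*z)
F(J, m) = -5*m + J*(-3 + 2*m) (F(J, m) = (-3 + 2*m)*J - 5*m = J*(-3 + 2*m) - 5*m = -5*m + J*(-3 + 2*m))
-85269/F(15, 2) = -85269/(-5*2 + 15*(-3 + 2*2)) = -85269/(-10 + 15*(-3 + 4)) = -85269/(-10 + 15*1) = -85269/(-10 + 15) = -85269/5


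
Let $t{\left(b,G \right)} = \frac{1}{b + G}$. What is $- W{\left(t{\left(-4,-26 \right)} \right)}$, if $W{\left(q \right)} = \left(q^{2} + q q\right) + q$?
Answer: $\frac{7}{225} \approx 0.031111$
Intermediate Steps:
$t{\left(b,G \right)} = \frac{1}{G + b}$
$W{\left(q \right)} = q + 2 q^{2}$ ($W{\left(q \right)} = \left(q^{2} + q^{2}\right) + q = 2 q^{2} + q = q + 2 q^{2}$)
$- W{\left(t{\left(-4,-26 \right)} \right)} = - \frac{1 + \frac{2}{-26 - 4}}{-26 - 4} = - \frac{1 + \frac{2}{-30}}{-30} = - \frac{\left(-1\right) \left(1 + 2 \left(- \frac{1}{30}\right)\right)}{30} = - \frac{\left(-1\right) \left(1 - \frac{1}{15}\right)}{30} = - \frac{\left(-1\right) 14}{30 \cdot 15} = \left(-1\right) \left(- \frac{7}{225}\right) = \frac{7}{225}$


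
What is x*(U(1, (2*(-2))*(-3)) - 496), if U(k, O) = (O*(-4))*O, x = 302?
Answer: -323744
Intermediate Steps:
U(k, O) = -4*O² (U(k, O) = (-4*O)*O = -4*O²)
x*(U(1, (2*(-2))*(-3)) - 496) = 302*(-4*((2*(-2))*(-3))² - 496) = 302*(-4*(-4*(-3))² - 496) = 302*(-4*12² - 496) = 302*(-4*144 - 496) = 302*(-576 - 496) = 302*(-1072) = -323744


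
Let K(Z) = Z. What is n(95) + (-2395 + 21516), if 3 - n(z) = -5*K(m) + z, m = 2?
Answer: 19039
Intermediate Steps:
n(z) = 13 - z (n(z) = 3 - (-5*2 + z) = 3 - (-10 + z) = 3 + (10 - z) = 13 - z)
n(95) + (-2395 + 21516) = (13 - 1*95) + (-2395 + 21516) = (13 - 95) + 19121 = -82 + 19121 = 19039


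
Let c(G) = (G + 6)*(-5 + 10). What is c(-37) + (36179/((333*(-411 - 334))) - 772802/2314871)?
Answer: -89289609967504/574284772035 ≈ -155.48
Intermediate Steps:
c(G) = 30 + 5*G (c(G) = (6 + G)*5 = 30 + 5*G)
c(-37) + (36179/((333*(-411 - 334))) - 772802/2314871) = (30 + 5*(-37)) + (36179/((333*(-411 - 334))) - 772802/2314871) = (30 - 185) + (36179/((333*(-745))) - 772802*1/2314871) = -155 + (36179/(-248085) - 772802/2314871) = -155 + (36179*(-1/248085) - 772802/2314871) = -155 + (-36179/248085 - 772802/2314871) = -155 - 275470302079/574284772035 = -89289609967504/574284772035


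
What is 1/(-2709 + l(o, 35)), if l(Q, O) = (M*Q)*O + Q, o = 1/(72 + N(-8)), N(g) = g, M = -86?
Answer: -64/176385 ≈ -0.00036284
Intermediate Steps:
o = 1/64 (o = 1/(72 - 8) = 1/64 ≈ 0.015625)
l(Q, O) = Q - 86*O*Q (l(Q, O) = (-86*Q)*O + Q = -86*O*Q + Q = Q - 86*O*Q)
1/(-2709 + l(o, 35)) = 1/(-2709 + (1 - 86*35)/64) = 1/(-2709 + (1 - 3010)/64) = 1/(-2709 + (1/64)*(-3009)) = 1/(-2709 - 3009/64) = 1/(-176385/64) = -64/176385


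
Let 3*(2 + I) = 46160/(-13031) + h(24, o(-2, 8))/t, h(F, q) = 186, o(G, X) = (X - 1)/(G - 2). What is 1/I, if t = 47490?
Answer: -103140365/327931543 ≈ -0.31452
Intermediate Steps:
o(G, X) = (-1 + X)/(-2 + G)
I = -327931543/103140365 (I = -2 + (46160/(-13031) + 186/47490)/3 = -2 + (46160*(-1/13031) + 186*(1/47490))/3 = -2 + (-46160/13031 + 31/7915)/3 = -2 + (1/3)*(-364952439/103140365) = -2 - 121650813/103140365 = -327931543/103140365 ≈ -3.1795)
1/I = 1/(-327931543/103140365) = -103140365/327931543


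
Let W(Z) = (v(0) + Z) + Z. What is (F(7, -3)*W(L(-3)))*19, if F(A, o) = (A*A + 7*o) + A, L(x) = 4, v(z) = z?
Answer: 5320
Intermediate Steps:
F(A, o) = A + A² + 7*o (F(A, o) = (A² + 7*o) + A = A + A² + 7*o)
W(Z) = 2*Z (W(Z) = (0 + Z) + Z = Z + Z = 2*Z)
(F(7, -3)*W(L(-3)))*19 = ((7 + 7² + 7*(-3))*(2*4))*19 = ((7 + 49 - 21)*8)*19 = (35*8)*19 = 280*19 = 5320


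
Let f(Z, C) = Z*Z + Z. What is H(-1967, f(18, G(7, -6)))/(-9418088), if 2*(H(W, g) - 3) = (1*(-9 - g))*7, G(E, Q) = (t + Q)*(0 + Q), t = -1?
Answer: 2451/18836176 ≈ 0.00013012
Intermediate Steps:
G(E, Q) = Q*(-1 + Q) (G(E, Q) = (-1 + Q)*(0 + Q) = (-1 + Q)*Q = Q*(-1 + Q))
f(Z, C) = Z + Z**2 (f(Z, C) = Z**2 + Z = Z + Z**2)
H(W, g) = -57/2 - 7*g/2 (H(W, g) = 3 + ((1*(-9 - g))*7)/2 = 3 + ((-9 - g)*7)/2 = 3 + (-63 - 7*g)/2 = 3 + (-63/2 - 7*g/2) = -57/2 - 7*g/2)
H(-1967, f(18, G(7, -6)))/(-9418088) = (-57/2 - 63*(1 + 18))/(-9418088) = (-57/2 - 63*19)*(-1/9418088) = (-57/2 - 7/2*342)*(-1/9418088) = (-57/2 - 1197)*(-1/9418088) = -2451/2*(-1/9418088) = 2451/18836176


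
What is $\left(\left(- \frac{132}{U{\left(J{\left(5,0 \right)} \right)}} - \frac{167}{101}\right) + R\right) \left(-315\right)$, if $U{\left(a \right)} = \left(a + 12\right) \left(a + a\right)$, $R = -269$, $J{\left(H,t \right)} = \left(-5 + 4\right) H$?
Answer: $\frac{8550846}{101} \approx 84662.0$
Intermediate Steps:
$J{\left(H,t \right)} = - H$
$U{\left(a \right)} = 2 a \left(12 + a\right)$ ($U{\left(a \right)} = \left(12 + a\right) 2 a = 2 a \left(12 + a\right)$)
$\left(\left(- \frac{132}{U{\left(J{\left(5,0 \right)} \right)}} - \frac{167}{101}\right) + R\right) \left(-315\right) = \left(\left(- \frac{132}{2 \left(\left(-1\right) 5\right) \left(12 - 5\right)} - \frac{167}{101}\right) - 269\right) \left(-315\right) = \left(\left(- \frac{132}{2 \left(-5\right) \left(12 - 5\right)} - \frac{167}{101}\right) - 269\right) \left(-315\right) = \left(\left(- \frac{132}{2 \left(-5\right) 7} - \frac{167}{101}\right) - 269\right) \left(-315\right) = \left(\left(- \frac{132}{-70} - \frac{167}{101}\right) - 269\right) \left(-315\right) = \left(\left(\left(-132\right) \left(- \frac{1}{70}\right) - \frac{167}{101}\right) - 269\right) \left(-315\right) = \left(\left(\frac{66}{35} - \frac{167}{101}\right) - 269\right) \left(-315\right) = \left(\frac{821}{3535} - 269\right) \left(-315\right) = \left(- \frac{950094}{3535}\right) \left(-315\right) = \frac{8550846}{101}$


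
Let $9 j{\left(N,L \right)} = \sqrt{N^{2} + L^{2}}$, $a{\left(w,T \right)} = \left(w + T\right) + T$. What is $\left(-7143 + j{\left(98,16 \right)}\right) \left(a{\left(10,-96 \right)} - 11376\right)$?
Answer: $82558794 - \frac{23116 \sqrt{2465}}{9} \approx 8.2431 \cdot 10^{7}$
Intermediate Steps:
$a{\left(w,T \right)} = w + 2 T$ ($a{\left(w,T \right)} = \left(T + w\right) + T = w + 2 T$)
$j{\left(N,L \right)} = \frac{\sqrt{L^{2} + N^{2}}}{9}$ ($j{\left(N,L \right)} = \frac{\sqrt{N^{2} + L^{2}}}{9} = \frac{\sqrt{L^{2} + N^{2}}}{9}$)
$\left(-7143 + j{\left(98,16 \right)}\right) \left(a{\left(10,-96 \right)} - 11376\right) = \left(-7143 + \frac{\sqrt{16^{2} + 98^{2}}}{9}\right) \left(\left(10 + 2 \left(-96\right)\right) - 11376\right) = \left(-7143 + \frac{\sqrt{256 + 9604}}{9}\right) \left(\left(10 - 192\right) - 11376\right) = \left(-7143 + \frac{\sqrt{9860}}{9}\right) \left(-182 - 11376\right) = \left(-7143 + \frac{2 \sqrt{2465}}{9}\right) \left(-11558\right) = 82558794 - \frac{23116 \sqrt{2465}}{9}$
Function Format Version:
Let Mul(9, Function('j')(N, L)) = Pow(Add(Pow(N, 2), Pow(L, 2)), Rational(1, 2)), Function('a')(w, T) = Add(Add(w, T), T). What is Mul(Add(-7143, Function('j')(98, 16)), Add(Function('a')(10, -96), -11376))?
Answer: Add(82558794, Mul(Rational(-23116, 9), Pow(2465, Rational(1, 2)))) ≈ 8.2431e+7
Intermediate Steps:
Function('a')(w, T) = Add(w, Mul(2, T)) (Function('a')(w, T) = Add(Add(T, w), T) = Add(w, Mul(2, T)))
Function('j')(N, L) = Mul(Rational(1, 9), Pow(Add(Pow(L, 2), Pow(N, 2)), Rational(1, 2))) (Function('j')(N, L) = Mul(Rational(1, 9), Pow(Add(Pow(N, 2), Pow(L, 2)), Rational(1, 2))) = Mul(Rational(1, 9), Pow(Add(Pow(L, 2), Pow(N, 2)), Rational(1, 2))))
Mul(Add(-7143, Function('j')(98, 16)), Add(Function('a')(10, -96), -11376)) = Mul(Add(-7143, Mul(Rational(1, 9), Pow(Add(Pow(16, 2), Pow(98, 2)), Rational(1, 2)))), Add(Add(10, Mul(2, -96)), -11376)) = Mul(Add(-7143, Mul(Rational(1, 9), Pow(Add(256, 9604), Rational(1, 2)))), Add(Add(10, -192), -11376)) = Mul(Add(-7143, Mul(Rational(1, 9), Pow(9860, Rational(1, 2)))), Add(-182, -11376)) = Mul(Add(-7143, Mul(Rational(1, 9), Mul(2, Pow(2465, Rational(1, 2))))), -11558) = Mul(Add(-7143, Mul(Rational(2, 9), Pow(2465, Rational(1, 2)))), -11558) = Add(82558794, Mul(Rational(-23116, 9), Pow(2465, Rational(1, 2))))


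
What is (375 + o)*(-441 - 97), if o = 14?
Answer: -209282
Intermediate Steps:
(375 + o)*(-441 - 97) = (375 + 14)*(-441 - 97) = 389*(-538) = -209282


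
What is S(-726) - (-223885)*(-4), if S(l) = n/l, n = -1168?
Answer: -325080436/363 ≈ -8.9554e+5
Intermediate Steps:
S(l) = -1168/l
S(-726) - (-223885)*(-4) = -1168/(-726) - (-223885)*(-4) = -1168*(-1/726) - 1*895540 = 584/363 - 895540 = -325080436/363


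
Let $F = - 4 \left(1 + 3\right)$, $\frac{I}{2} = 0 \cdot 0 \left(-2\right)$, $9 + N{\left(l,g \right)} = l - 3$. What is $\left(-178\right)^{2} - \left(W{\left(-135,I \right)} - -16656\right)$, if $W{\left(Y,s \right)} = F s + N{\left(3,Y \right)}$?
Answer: $15037$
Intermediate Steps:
$N{\left(l,g \right)} = -12 + l$ ($N{\left(l,g \right)} = -9 + \left(l - 3\right) = -9 + \left(-3 + l\right) = -12 + l$)
$I = 0$ ($I = 2 \cdot 0 \cdot 0 \left(-2\right) = 2 \cdot 0 \left(-2\right) = 2 \cdot 0 = 0$)
$F = -16$ ($F = \left(-4\right) 4 = -16$)
$W{\left(Y,s \right)} = -9 - 16 s$ ($W{\left(Y,s \right)} = - 16 s + \left(-12 + 3\right) = - 16 s - 9 = -9 - 16 s$)
$\left(-178\right)^{2} - \left(W{\left(-135,I \right)} - -16656\right) = \left(-178\right)^{2} - \left(\left(-9 - 0\right) - -16656\right) = 31684 - \left(\left(-9 + 0\right) + 16656\right) = 31684 - \left(-9 + 16656\right) = 31684 - 16647 = 15037$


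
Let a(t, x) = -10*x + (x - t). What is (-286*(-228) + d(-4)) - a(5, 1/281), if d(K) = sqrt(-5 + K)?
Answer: 18324862/281 + 3*I ≈ 65213.0 + 3.0*I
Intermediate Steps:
a(t, x) = -t - 9*x
(-286*(-228) + d(-4)) - a(5, 1/281) = (-286*(-228) + sqrt(-5 - 4)) - (-1*5 - 9/281) = (65208 + sqrt(-9)) - (-5 - 9*1/281) = (65208 + 3*I) - (-5 - 9/281) = (65208 + 3*I) - 1*(-1414/281) = (65208 + 3*I) + 1414/281 = 18324862/281 + 3*I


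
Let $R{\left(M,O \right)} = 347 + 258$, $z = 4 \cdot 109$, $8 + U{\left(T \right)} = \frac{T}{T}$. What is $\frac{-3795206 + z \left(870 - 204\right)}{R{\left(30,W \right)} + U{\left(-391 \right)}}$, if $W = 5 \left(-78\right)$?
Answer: $- \frac{1752415}{299} \approx -5860.9$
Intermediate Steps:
$U{\left(T \right)} = -7$ ($U{\left(T \right)} = -8 + \frac{T}{T} = -8 + 1 = -7$)
$z = 436$
$W = -390$
$R{\left(M,O \right)} = 605$
$\frac{-3795206 + z \left(870 - 204\right)}{R{\left(30,W \right)} + U{\left(-391 \right)}} = \frac{-3795206 + 436 \left(870 - 204\right)}{605 - 7} = \frac{-3795206 + 436 \cdot 666}{598} = \left(-3795206 + 290376\right) \frac{1}{598} = \left(-3504830\right) \frac{1}{598} = - \frac{1752415}{299}$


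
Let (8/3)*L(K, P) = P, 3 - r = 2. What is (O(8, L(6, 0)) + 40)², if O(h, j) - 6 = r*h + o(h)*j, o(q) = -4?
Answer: 2916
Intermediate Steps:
r = 1 (r = 3 - 1*2 = 3 - 2 = 1)
L(K, P) = 3*P/8
O(h, j) = 6 + h - 4*j (O(h, j) = 6 + (1*h - 4*j) = 6 + (h - 4*j) = 6 + h - 4*j)
(O(8, L(6, 0)) + 40)² = ((6 + 8 - 3*0/2) + 40)² = ((6 + 8 - 4*0) + 40)² = ((6 + 8 + 0) + 40)² = (14 + 40)² = 54² = 2916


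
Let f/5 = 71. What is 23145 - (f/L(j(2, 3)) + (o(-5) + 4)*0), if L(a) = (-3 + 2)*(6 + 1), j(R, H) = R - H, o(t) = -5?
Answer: 162370/7 ≈ 23196.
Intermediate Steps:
f = 355 (f = 5*71 = 355)
L(a) = -7 (L(a) = -1*7 = -7)
23145 - (f/L(j(2, 3)) + (o(-5) + 4)*0) = 23145 - (355/(-7) + (-5 + 4)*0) = 23145 - (-⅐*355 - 1*0) = 23145 - (-355/7 + 0) = 23145 - 1*(-355/7) = 23145 + 355/7 = 162370/7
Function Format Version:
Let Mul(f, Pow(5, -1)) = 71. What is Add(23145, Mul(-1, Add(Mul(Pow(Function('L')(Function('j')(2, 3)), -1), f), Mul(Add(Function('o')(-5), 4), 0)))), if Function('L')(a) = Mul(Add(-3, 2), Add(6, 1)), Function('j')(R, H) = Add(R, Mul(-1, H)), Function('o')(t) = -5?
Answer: Rational(162370, 7) ≈ 23196.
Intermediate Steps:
f = 355 (f = Mul(5, 71) = 355)
Function('L')(a) = -7 (Function('L')(a) = Mul(-1, 7) = -7)
Add(23145, Mul(-1, Add(Mul(Pow(Function('L')(Function('j')(2, 3)), -1), f), Mul(Add(Function('o')(-5), 4), 0)))) = Add(23145, Mul(-1, Add(Mul(Pow(-7, -1), 355), Mul(Add(-5, 4), 0)))) = Add(23145, Mul(-1, Add(Mul(Rational(-1, 7), 355), Mul(-1, 0)))) = Add(23145, Mul(-1, Add(Rational(-355, 7), 0))) = Add(23145, Mul(-1, Rational(-355, 7))) = Add(23145, Rational(355, 7)) = Rational(162370, 7)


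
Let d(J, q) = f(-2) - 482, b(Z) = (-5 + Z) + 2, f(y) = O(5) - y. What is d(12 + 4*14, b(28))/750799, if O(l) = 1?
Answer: -479/750799 ≈ -0.00063799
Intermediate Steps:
f(y) = 1 - y
b(Z) = -3 + Z
d(J, q) = -479 (d(J, q) = (1 - 1*(-2)) - 482 = (1 + 2) - 482 = 3 - 482 = -479)
d(12 + 4*14, b(28))/750799 = -479/750799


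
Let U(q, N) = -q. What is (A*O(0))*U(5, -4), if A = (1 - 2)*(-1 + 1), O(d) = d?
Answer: 0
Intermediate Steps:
A = 0 (A = -1*0 = 0)
(A*O(0))*U(5, -4) = (0*0)*(-1*5) = 0*(-5) = 0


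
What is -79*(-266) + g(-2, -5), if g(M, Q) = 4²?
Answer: 21030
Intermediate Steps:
g(M, Q) = 16
-79*(-266) + g(-2, -5) = -79*(-266) + 16 = 21014 + 16 = 21030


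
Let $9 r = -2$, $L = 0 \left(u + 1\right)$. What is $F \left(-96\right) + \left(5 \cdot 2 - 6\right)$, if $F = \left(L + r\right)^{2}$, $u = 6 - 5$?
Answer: $- \frac{20}{27} \approx -0.74074$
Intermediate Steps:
$u = 1$
$L = 0$ ($L = 0 \left(1 + 1\right) = 0 \cdot 2 = 0$)
$r = - \frac{2}{9}$ ($r = \frac{1}{9} \left(-2\right) = - \frac{2}{9} \approx -0.22222$)
$F = \frac{4}{81}$ ($F = \left(0 - \frac{2}{9}\right)^{2} = \left(- \frac{2}{9}\right)^{2} = \frac{4}{81} \approx 0.049383$)
$F \left(-96\right) + \left(5 \cdot 2 - 6\right) = \frac{4}{81} \left(-96\right) + \left(5 \cdot 2 - 6\right) = - \frac{128}{27} + \left(10 - 6\right) = - \frac{128}{27} + 4 = - \frac{20}{27}$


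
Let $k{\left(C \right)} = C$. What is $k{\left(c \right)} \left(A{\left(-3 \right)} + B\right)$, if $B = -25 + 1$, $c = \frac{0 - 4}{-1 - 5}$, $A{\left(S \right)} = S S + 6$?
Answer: $-6$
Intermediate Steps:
$A{\left(S \right)} = 6 + S^{2}$ ($A{\left(S \right)} = S^{2} + 6 = 6 + S^{2}$)
$c = \frac{2}{3}$ ($c = - \frac{4}{-6} = \left(-4\right) \left(- \frac{1}{6}\right) = \frac{2}{3} \approx 0.66667$)
$B = -24$
$k{\left(c \right)} \left(A{\left(-3 \right)} + B\right) = \frac{2 \left(\left(6 + \left(-3\right)^{2}\right) - 24\right)}{3} = \frac{2 \left(\left(6 + 9\right) - 24\right)}{3} = \frac{2 \left(15 - 24\right)}{3} = \frac{2}{3} \left(-9\right) = -6$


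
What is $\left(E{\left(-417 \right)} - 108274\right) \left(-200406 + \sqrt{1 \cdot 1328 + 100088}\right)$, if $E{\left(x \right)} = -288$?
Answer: $21756476172 - 217124 \sqrt{25354} \approx 2.1722 \cdot 10^{10}$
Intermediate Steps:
$\left(E{\left(-417 \right)} - 108274\right) \left(-200406 + \sqrt{1 \cdot 1328 + 100088}\right) = \left(-288 - 108274\right) \left(-200406 + \sqrt{1 \cdot 1328 + 100088}\right) = - 108562 \left(-200406 + \sqrt{1328 + 100088}\right) = - 108562 \left(-200406 + \sqrt{101416}\right) = - 108562 \left(-200406 + 2 \sqrt{25354}\right) = 21756476172 - 217124 \sqrt{25354}$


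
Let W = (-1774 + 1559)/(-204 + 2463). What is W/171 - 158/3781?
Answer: -3255083/76871511 ≈ -0.042344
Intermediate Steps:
W = -215/2259 ≈ -0.095175
W/171 - 158/3781 = -215/2259/171 - 158/3781 = -215/2259*1/171 - 158*1/3781 = -215/386289 - 158/3781 = -3255083/76871511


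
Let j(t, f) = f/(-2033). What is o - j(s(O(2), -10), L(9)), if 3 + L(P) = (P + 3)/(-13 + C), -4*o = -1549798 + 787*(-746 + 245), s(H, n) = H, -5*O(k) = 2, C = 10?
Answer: 3952324777/8132 ≈ 4.8602e+5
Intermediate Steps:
O(k) = -⅖ (O(k) = -⅕*2 = -⅖)
o = 1944085/4 (o = -(-1549798 + 787*(-746 + 245))/4 = -(-1549798 + 787*(-501))/4 = -(-1549798 - 394287)/4 = -¼*(-1944085) = 1944085/4 ≈ 4.8602e+5)
L(P) = -4 - P/3 (L(P) = -3 + (P + 3)/(-13 + 10) = -3 + (3 + P)/(-3) = -3 + (3 + P)*(-⅓) = -3 + (-1 - P/3) = -4 - P/3)
j(t, f) = -f/2033 (j(t, f) = f*(-1/2033) = -f/2033)
o - j(s(O(2), -10), L(9)) = 1944085/4 - (-1)*(-4 - ⅓*9)/2033 = 1944085/4 - (-1)*(-4 - 3)/2033 = 1944085/4 - (-1)*(-7)/2033 = 1944085/4 - 1*7/2033 = 1944085/4 - 7/2033 = 3952324777/8132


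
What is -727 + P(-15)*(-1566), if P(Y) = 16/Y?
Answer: 4717/5 ≈ 943.40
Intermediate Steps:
-727 + P(-15)*(-1566) = -727 + (16/(-15))*(-1566) = -727 + (16*(-1/15))*(-1566) = -727 - 16/15*(-1566) = -727 + 8352/5 = 4717/5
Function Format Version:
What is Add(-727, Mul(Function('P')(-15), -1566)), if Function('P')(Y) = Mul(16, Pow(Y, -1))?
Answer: Rational(4717, 5) ≈ 943.40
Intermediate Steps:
Add(-727, Mul(Function('P')(-15), -1566)) = Add(-727, Mul(Mul(16, Pow(-15, -1)), -1566)) = Add(-727, Mul(Mul(16, Rational(-1, 15)), -1566)) = Add(-727, Mul(Rational(-16, 15), -1566)) = Add(-727, Rational(8352, 5)) = Rational(4717, 5)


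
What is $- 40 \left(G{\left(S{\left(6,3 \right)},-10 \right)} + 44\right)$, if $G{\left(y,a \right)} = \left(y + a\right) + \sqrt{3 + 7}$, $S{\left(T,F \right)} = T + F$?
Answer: $-1720 - 40 \sqrt{10} \approx -1846.5$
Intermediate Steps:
$S{\left(T,F \right)} = F + T$
$G{\left(y,a \right)} = a + y + \sqrt{10}$ ($G{\left(y,a \right)} = \left(a + y\right) + \sqrt{10} = a + y + \sqrt{10}$)
$- 40 \left(G{\left(S{\left(6,3 \right)},-10 \right)} + 44\right) = - 40 \left(\left(-10 + \left(3 + 6\right) + \sqrt{10}\right) + 44\right) = - 40 \left(\left(-10 + 9 + \sqrt{10}\right) + 44\right) = - 40 \left(\left(-1 + \sqrt{10}\right) + 44\right) = - 40 \left(43 + \sqrt{10}\right) = -1720 - 40 \sqrt{10}$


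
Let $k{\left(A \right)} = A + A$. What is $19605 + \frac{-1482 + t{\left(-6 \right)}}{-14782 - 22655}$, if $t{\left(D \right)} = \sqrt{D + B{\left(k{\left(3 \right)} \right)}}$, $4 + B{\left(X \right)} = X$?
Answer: $\frac{244651289}{12479} - \frac{2 i}{37437} \approx 19605.0 - 5.3423 \cdot 10^{-5} i$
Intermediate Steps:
$k{\left(A \right)} = 2 A$
$B{\left(X \right)} = -4 + X$
$t{\left(D \right)} = \sqrt{2 + D}$ ($t{\left(D \right)} = \sqrt{D + \left(-4 + 2 \cdot 3\right)} = \sqrt{D + \left(-4 + 6\right)} = \sqrt{D + 2} = \sqrt{2 + D}$)
$19605 + \frac{-1482 + t{\left(-6 \right)}}{-14782 - 22655} = 19605 + \frac{-1482 + \sqrt{2 - 6}}{-14782 - 22655} = 19605 + \frac{-1482 + \sqrt{-4}}{-37437} = 19605 + \left(-1482 + 2 i\right) \left(- \frac{1}{37437}\right) = 19605 + \left(\frac{494}{12479} - \frac{2 i}{37437}\right) = \frac{244651289}{12479} - \frac{2 i}{37437}$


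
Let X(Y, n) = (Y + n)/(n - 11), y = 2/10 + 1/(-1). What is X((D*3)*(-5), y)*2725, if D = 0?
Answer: 10900/59 ≈ 184.75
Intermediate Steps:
y = -⅘ (y = 2*(⅒) + 1*(-1) = ⅕ - 1 = -⅘ ≈ -0.80000)
X(Y, n) = (Y + n)/(-11 + n)
X((D*3)*(-5), y)*2725 = (((0*3)*(-5) - ⅘)/(-11 - ⅘))*2725 = ((0*(-5) - ⅘)/(-59/5))*2725 = -5*(0 - ⅘)/59*2725 = -5/59*(-⅘)*2725 = (4/59)*2725 = 10900/59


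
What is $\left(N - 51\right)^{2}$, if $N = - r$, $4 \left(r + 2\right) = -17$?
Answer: $\frac{32041}{16} \approx 2002.6$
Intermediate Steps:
$r = - \frac{25}{4}$ ($r = -2 + \frac{1}{4} \left(-17\right) = -2 - \frac{17}{4} = - \frac{25}{4} \approx -6.25$)
$N = \frac{25}{4}$ ($N = \left(-1\right) \left(- \frac{25}{4}\right) = \frac{25}{4} \approx 6.25$)
$\left(N - 51\right)^{2} = \left(\frac{25}{4} - 51\right)^{2} = \left(- \frac{179}{4}\right)^{2} = \frac{32041}{16}$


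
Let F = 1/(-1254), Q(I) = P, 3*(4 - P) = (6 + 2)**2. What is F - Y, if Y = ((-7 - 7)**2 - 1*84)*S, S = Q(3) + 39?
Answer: -1014347/418 ≈ -2426.7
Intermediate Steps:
P = -52/3 (P = 4 - (6 + 2)**2/3 = 4 - 1/3*8**2 = 4 - 1/3*64 = 4 - 64/3 = -52/3 ≈ -17.333)
Q(I) = -52/3
S = 65/3 (S = -52/3 + 39 = 65/3 ≈ 21.667)
F = -1/1254 ≈ -0.00079745
Y = 7280/3 (Y = ((-7 - 7)**2 - 1*84)*(65/3) = ((-14)**2 - 84)*(65/3) = (196 - 84)*(65/3) = 112*(65/3) = 7280/3 ≈ 2426.7)
F - Y = -1/1254 - 1*7280/3 = -1/1254 - 7280/3 = -1014347/418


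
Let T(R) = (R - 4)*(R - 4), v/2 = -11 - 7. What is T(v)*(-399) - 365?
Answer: -638765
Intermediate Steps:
v = -36 (v = 2*(-11 - 7) = 2*(-18) = -36)
T(R) = (-4 + R)² (T(R) = (-4 + R)*(-4 + R) = (-4 + R)²)
T(v)*(-399) - 365 = (-4 - 36)²*(-399) - 365 = (-40)²*(-399) - 365 = 1600*(-399) - 365 = -638400 - 365 = -638765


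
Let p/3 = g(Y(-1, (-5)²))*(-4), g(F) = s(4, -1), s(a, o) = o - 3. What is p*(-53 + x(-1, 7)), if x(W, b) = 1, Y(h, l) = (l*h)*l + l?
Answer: -2496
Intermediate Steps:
Y(h, l) = l + h*l² (Y(h, l) = (h*l)*l + l = h*l² + l = l + h*l²)
s(a, o) = -3 + o
g(F) = -4 (g(F) = -3 - 1 = -4)
p = 48 (p = 3*(-4*(-4)) = 3*16 = 48)
p*(-53 + x(-1, 7)) = 48*(-53 + 1) = 48*(-52) = -2496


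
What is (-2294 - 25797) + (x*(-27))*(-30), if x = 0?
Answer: -28091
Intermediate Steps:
(-2294 - 25797) + (x*(-27))*(-30) = (-2294 - 25797) + (0*(-27))*(-30) = -28091 + 0*(-30) = -28091 + 0 = -28091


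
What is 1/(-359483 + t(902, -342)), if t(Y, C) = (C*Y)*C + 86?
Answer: 1/105142131 ≈ 9.5109e-9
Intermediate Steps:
t(Y, C) = 86 + Y*C² (t(Y, C) = Y*C² + 86 = 86 + Y*C²)
1/(-359483 + t(902, -342)) = 1/(-359483 + (86 + 902*(-342)²)) = 1/(-359483 + (86 + 902*116964)) = 1/(-359483 + (86 + 105501528)) = 1/(-359483 + 105501614) = 1/105142131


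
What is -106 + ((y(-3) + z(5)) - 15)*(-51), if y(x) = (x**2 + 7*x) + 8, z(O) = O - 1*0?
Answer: 608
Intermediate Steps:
z(O) = O (z(O) = O + 0 = O)
y(x) = 8 + x**2 + 7*x
-106 + ((y(-3) + z(5)) - 15)*(-51) = -106 + (((8 + (-3)**2 + 7*(-3)) + 5) - 15)*(-51) = -106 + (((8 + 9 - 21) + 5) - 15)*(-51) = -106 + ((-4 + 5) - 15)*(-51) = -106 + (1 - 15)*(-51) = -106 - 14*(-51) = -106 + 714 = 608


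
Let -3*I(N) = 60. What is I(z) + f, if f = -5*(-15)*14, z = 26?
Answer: 1030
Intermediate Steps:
f = 1050 (f = 75*14 = 1050)
I(N) = -20 (I(N) = -1/3*60 = -20)
I(z) + f = -20 + 1050 = 1030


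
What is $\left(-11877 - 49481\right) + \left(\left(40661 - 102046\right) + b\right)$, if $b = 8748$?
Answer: $-113995$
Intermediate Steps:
$\left(-11877 - 49481\right) + \left(\left(40661 - 102046\right) + b\right) = \left(-11877 - 49481\right) + \left(\left(40661 - 102046\right) + 8748\right) = -61358 + \left(-61385 + 8748\right) = -61358 - 52637 = -113995$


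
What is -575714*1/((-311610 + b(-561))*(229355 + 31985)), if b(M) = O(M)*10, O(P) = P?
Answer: 287857/41451137400 ≈ 6.9445e-6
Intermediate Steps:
b(M) = 10*M (b(M) = M*10 = 10*M)
-575714*1/((-311610 + b(-561))*(229355 + 31985)) = -575714*1/((-311610 + 10*(-561))*(229355 + 31985)) = -575714*1/(261340*(-311610 - 5610)) = -575714/(261340*(-317220)) = -575714/(-82902274800) = -575714*(-1/82902274800) = 287857/41451137400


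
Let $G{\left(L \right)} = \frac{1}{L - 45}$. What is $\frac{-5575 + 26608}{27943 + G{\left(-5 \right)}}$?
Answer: $\frac{1051650}{1397149} \approx 0.75271$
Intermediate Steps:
$G{\left(L \right)} = \frac{1}{-45 + L}$
$\frac{-5575 + 26608}{27943 + G{\left(-5 \right)}} = \frac{-5575 + 26608}{27943 + \frac{1}{-45 - 5}} = \frac{21033}{27943 + \frac{1}{-50}} = \frac{21033}{27943 - \frac{1}{50}} = \frac{21033}{\frac{1397149}{50}} = 21033 \cdot \frac{50}{1397149} = \frac{1051650}{1397149}$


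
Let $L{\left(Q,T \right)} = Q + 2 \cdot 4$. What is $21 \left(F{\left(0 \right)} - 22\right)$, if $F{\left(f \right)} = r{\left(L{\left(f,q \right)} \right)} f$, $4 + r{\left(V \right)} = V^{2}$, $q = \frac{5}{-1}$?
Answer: $-462$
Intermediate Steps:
$q = -5$ ($q = 5 \left(-1\right) = -5$)
$L{\left(Q,T \right)} = 8 + Q$ ($L{\left(Q,T \right)} = Q + 8 = 8 + Q$)
$r{\left(V \right)} = -4 + V^{2}$
$F{\left(f \right)} = f \left(-4 + \left(8 + f\right)^{2}\right)$ ($F{\left(f \right)} = \left(-4 + \left(8 + f\right)^{2}\right) f = f \left(-4 + \left(8 + f\right)^{2}\right)$)
$21 \left(F{\left(0 \right)} - 22\right) = 21 \left(0 \left(-4 + \left(8 + 0\right)^{2}\right) - 22\right) = 21 \left(0 \left(-4 + 8^{2}\right) - 22\right) = 21 \left(0 \left(-4 + 64\right) - 22\right) = 21 \left(0 \cdot 60 - 22\right) = 21 \left(0 - 22\right) = 21 \left(-22\right) = -462$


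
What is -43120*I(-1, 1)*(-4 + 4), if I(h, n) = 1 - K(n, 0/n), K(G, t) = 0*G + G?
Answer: 0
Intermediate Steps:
K(G, t) = G (K(G, t) = 0 + G = G)
I(h, n) = 1 - n
-43120*I(-1, 1)*(-4 + 4) = -43120*(1 - 1*1)*(-4 + 4) = -43120*(1 - 1)*0 = -0*0 = -43120*0 = 0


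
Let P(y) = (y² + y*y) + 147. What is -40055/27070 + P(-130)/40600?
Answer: -70728771/109904200 ≈ -0.64355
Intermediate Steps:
P(y) = 147 + 2*y² (P(y) = (y² + y²) + 147 = 2*y² + 147 = 147 + 2*y²)
-40055/27070 + P(-130)/40600 = -40055/27070 + (147 + 2*(-130)²)/40600 = -40055*1/27070 + (147 + 2*16900)*(1/40600) = -8011/5414 + (147 + 33800)*(1/40600) = -8011/5414 + 33947*(1/40600) = -8011/5414 + 33947/40600 = -70728771/109904200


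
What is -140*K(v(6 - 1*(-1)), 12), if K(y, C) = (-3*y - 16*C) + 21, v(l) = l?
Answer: 26880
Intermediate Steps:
K(y, C) = 21 - 16*C - 3*y (K(y, C) = (-16*C - 3*y) + 21 = 21 - 16*C - 3*y)
-140*K(v(6 - 1*(-1)), 12) = -140*(21 - 16*12 - 3*(6 - 1*(-1))) = -140*(21 - 192 - 3*(6 + 1)) = -140*(21 - 192 - 3*7) = -140*(21 - 192 - 21) = -140*(-192) = 26880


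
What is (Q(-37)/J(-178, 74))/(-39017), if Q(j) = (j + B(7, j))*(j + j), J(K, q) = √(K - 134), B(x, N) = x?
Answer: 185*I*√78/507221 ≈ 0.0032212*I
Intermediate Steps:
J(K, q) = √(-134 + K)
Q(j) = 2*j*(7 + j) (Q(j) = (j + 7)*(j + j) = (7 + j)*(2*j) = 2*j*(7 + j))
(Q(-37)/J(-178, 74))/(-39017) = ((2*(-37)*(7 - 37))/(√(-134 - 178)))/(-39017) = ((2*(-37)*(-30))/(√(-312)))*(-1/39017) = (2220/((2*I*√78)))*(-1/39017) = (2220*(-I*√78/156))*(-1/39017) = -185*I*√78/13*(-1/39017) = 185*I*√78/507221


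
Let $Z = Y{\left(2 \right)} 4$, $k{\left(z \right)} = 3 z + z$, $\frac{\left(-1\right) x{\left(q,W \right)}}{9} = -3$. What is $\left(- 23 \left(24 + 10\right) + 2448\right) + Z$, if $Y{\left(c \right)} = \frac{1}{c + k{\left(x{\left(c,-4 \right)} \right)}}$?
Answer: $\frac{91632}{55} \approx 1666.0$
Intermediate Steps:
$x{\left(q,W \right)} = 27$ ($x{\left(q,W \right)} = \left(-9\right) \left(-3\right) = 27$)
$k{\left(z \right)} = 4 z$
$Y{\left(c \right)} = \frac{1}{108 + c}$ ($Y{\left(c \right)} = \frac{1}{c + 4 \cdot 27} = \frac{1}{c + 108} = \frac{1}{108 + c}$)
$Z = \frac{2}{55}$ ($Z = \frac{1}{108 + 2} \cdot 4 = \frac{1}{110} \cdot 4 = \frac{2}{55} \approx 0.036364$)
$\left(- 23 \left(24 + 10\right) + 2448\right) + Z = \left(- 23 \left(24 + 10\right) + 2448\right) + \frac{2}{55} = \left(\left(-23\right) 34 + 2448\right) + \frac{2}{55} = \left(-782 + 2448\right) + \frac{2}{55} = 1666 + \frac{2}{55} = \frac{91632}{55}$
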